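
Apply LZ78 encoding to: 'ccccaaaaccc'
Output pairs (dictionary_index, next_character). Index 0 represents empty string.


LZ78 encoding steps:
Dictionary: {0: ''}
Step 1: w='' (idx 0), next='c' -> output (0, 'c'), add 'c' as idx 1
Step 2: w='c' (idx 1), next='c' -> output (1, 'c'), add 'cc' as idx 2
Step 3: w='c' (idx 1), next='a' -> output (1, 'a'), add 'ca' as idx 3
Step 4: w='' (idx 0), next='a' -> output (0, 'a'), add 'a' as idx 4
Step 5: w='a' (idx 4), next='a' -> output (4, 'a'), add 'aa' as idx 5
Step 6: w='cc' (idx 2), next='c' -> output (2, 'c'), add 'ccc' as idx 6


Encoded: [(0, 'c'), (1, 'c'), (1, 'a'), (0, 'a'), (4, 'a'), (2, 'c')]


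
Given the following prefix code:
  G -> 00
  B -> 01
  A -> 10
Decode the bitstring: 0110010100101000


Decoding step by step:
Bits 01 -> B
Bits 10 -> A
Bits 01 -> B
Bits 01 -> B
Bits 00 -> G
Bits 10 -> A
Bits 10 -> A
Bits 00 -> G


Decoded message: BABBGAAG


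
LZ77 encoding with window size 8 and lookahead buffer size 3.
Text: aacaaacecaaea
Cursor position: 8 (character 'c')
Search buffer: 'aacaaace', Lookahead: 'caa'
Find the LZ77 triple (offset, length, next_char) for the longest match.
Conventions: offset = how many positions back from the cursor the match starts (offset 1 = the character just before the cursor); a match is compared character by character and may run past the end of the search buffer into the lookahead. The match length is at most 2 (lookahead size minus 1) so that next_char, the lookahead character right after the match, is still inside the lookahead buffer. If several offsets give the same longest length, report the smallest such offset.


Try each offset into the search buffer:
  offset=1 (pos 7, char 'e'): match length 0
  offset=2 (pos 6, char 'c'): match length 1
  offset=3 (pos 5, char 'a'): match length 0
  offset=4 (pos 4, char 'a'): match length 0
  offset=5 (pos 3, char 'a'): match length 0
  offset=6 (pos 2, char 'c'): match length 2
  offset=7 (pos 1, char 'a'): match length 0
  offset=8 (pos 0, char 'a'): match length 0
Longest match has length 2 at offset 6.
next_char = character at position 8 + 2 = 10 -> 'a'

Best match: offset=6, length=2 (matching 'ca' starting at position 2)
LZ77 triple: (6, 2, 'a')


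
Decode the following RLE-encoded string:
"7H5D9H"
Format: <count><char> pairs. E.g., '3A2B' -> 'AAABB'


Expanding each <count><char> pair:
  7H -> 'HHHHHHH'
  5D -> 'DDDDD'
  9H -> 'HHHHHHHHH'

Decoded = HHHHHHHDDDDDHHHHHHHHH


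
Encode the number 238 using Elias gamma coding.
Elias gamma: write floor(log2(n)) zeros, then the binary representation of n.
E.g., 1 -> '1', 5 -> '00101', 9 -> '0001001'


num_bits = floor(log2(238)) + 1 = 8
leading_zeros = num_bits - 1 = 7
binary(238) = 11101110

Elias gamma(238) = '0000000' + '11101110' = 000000011101110 (15 bits)


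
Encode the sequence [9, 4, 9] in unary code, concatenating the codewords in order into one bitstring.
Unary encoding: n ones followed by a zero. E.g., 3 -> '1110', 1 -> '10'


Encode each number as n ones followed by a terminating 0:
  9 -> 1111111110 (10 bits)
  4 -> 11110 (5 bits)
  9 -> 1111111110 (10 bits)
Total length = 10 + 5 + 10 = 25 bits.

Unary([9, 4, 9]) = 1111111110111101111111110 (25 bits)


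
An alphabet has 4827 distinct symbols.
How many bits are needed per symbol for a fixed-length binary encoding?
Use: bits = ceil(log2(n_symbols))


log2(4827) = 12.2369
Bracket: 2^12 = 4096 < 4827 <= 2^13 = 8192
So ceil(log2(4827)) = 13

bits = ceil(log2(4827)) = ceil(12.2369) = 13 bits


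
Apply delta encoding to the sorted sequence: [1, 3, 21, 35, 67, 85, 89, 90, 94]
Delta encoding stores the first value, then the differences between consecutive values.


First value: 1
Deltas:
  3 - 1 = 2
  21 - 3 = 18
  35 - 21 = 14
  67 - 35 = 32
  85 - 67 = 18
  89 - 85 = 4
  90 - 89 = 1
  94 - 90 = 4


Delta encoded: [1, 2, 18, 14, 32, 18, 4, 1, 4]


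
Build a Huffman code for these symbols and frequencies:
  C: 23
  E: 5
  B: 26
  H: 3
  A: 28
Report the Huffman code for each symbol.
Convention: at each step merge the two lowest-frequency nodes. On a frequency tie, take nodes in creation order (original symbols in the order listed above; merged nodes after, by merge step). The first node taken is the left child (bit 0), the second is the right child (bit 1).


Huffman tree construction:
Step 1: Merge H(3) + E(5) = 8
Step 2: Merge (H+E)(8) + C(23) = 31
Step 3: Merge B(26) + A(28) = 54
Step 4: Merge ((H+E)+C)(31) + (B+A)(54) = 85
Read each symbol's code off the tree from the root (left child = 0, right child = 1).

Codes:
  C: 01 (length 2)
  E: 001 (length 3)
  B: 10 (length 2)
  H: 000 (length 3)
  A: 11 (length 2)
Average code length: 178/85 = 2.0941 bits/symbol


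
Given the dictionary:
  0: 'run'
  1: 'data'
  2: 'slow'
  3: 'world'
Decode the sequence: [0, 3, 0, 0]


Look up each index in the dictionary:
  0 -> 'run'
  3 -> 'world'
  0 -> 'run'
  0 -> 'run'

Decoded: "run world run run"


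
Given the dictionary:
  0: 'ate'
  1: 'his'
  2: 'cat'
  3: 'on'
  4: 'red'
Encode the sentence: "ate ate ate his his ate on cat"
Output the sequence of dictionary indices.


Look up each word in the dictionary:
  'ate' -> 0
  'ate' -> 0
  'ate' -> 0
  'his' -> 1
  'his' -> 1
  'ate' -> 0
  'on' -> 3
  'cat' -> 2

Encoded: [0, 0, 0, 1, 1, 0, 3, 2]


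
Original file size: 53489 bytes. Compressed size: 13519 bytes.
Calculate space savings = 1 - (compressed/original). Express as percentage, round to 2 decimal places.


ratio = compressed/original = 13519/53489 = 0.252744
savings = 1 - ratio = 1 - 0.252744 = 0.747256
as a percentage: 0.747256 * 100 = 74.73%

Space savings = 1 - 13519/53489 = 74.73%


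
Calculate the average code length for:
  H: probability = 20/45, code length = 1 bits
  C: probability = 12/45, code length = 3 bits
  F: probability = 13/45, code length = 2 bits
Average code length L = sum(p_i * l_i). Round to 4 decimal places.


Weighted contributions p_i * l_i:
  H: (20/45) * 1 = 20/45
  C: (12/45) * 3 = 36/45
  F: (13/45) * 2 = 26/45
Sum = (20 + 36 + 26)/45 = 82/45

L = 82/45 = 1.8222 bits/symbol


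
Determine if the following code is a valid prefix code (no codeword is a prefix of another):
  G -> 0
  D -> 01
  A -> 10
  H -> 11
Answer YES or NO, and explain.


Checking each pair (does one codeword prefix another?):
  G='0' vs D='01': prefix -- VIOLATION

NO -- this is NOT a valid prefix code. G (0) is a prefix of D (01).


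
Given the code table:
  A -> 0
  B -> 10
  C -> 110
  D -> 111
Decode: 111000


Decoding:
111 -> D
0 -> A
0 -> A
0 -> A


Result: DAAA


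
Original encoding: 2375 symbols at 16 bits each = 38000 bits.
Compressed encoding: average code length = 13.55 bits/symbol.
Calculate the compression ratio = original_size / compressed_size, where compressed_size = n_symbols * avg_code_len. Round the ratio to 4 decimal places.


original_size = n_symbols * orig_bits = 2375 * 16 = 38000 bits
compressed_size = n_symbols * avg_code_len = 2375 * 13.55 = 32181.25 bits
ratio = original_size / compressed_size = 38000 / 32181.25 = 1.1808

Compression ratio = 1.1808


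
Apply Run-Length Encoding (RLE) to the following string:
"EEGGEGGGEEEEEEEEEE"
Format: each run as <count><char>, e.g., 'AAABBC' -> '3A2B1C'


Scanning runs left to right:
  i=0: run of 'E' x 2 -> '2E'
  i=2: run of 'G' x 2 -> '2G'
  i=4: run of 'E' x 1 -> '1E'
  i=5: run of 'G' x 3 -> '3G'
  i=8: run of 'E' x 10 -> '10E'

RLE = 2E2G1E3G10E


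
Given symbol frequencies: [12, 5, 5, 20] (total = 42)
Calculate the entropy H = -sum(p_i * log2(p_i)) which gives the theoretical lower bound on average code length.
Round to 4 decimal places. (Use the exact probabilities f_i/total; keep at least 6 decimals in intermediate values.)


Per-symbol terms -p_i * log2(p_i) with p_i = f_i/42:
  p = 12/42 = 0.285714: log2(p) = -1.807355, -p*log2(p) = 0.516387
  p = 5/42 = 0.119048: log2(p) = -3.070389, -p*log2(p) = 0.365523
  p = 5/42 = 0.119048: log2(p) = -3.070389, -p*log2(p) = 0.365523
  p = 20/42 = 0.476190: log2(p) = -1.070389, -p*log2(p) = 0.509709
H = 0.516387 + 0.365523 + 0.365523 + 0.509709 = 1.757142

H = 1.7571 bits/symbol


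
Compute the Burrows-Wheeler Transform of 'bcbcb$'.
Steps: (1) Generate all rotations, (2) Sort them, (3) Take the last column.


Rotations (sorted):
  0: $bcbcb -> last char: b
  1: b$bcbc -> last char: c
  2: bcb$bc -> last char: c
  3: bcbcb$ -> last char: $
  4: cb$bcb -> last char: b
  5: cbcb$b -> last char: b


BWT = bcc$bb


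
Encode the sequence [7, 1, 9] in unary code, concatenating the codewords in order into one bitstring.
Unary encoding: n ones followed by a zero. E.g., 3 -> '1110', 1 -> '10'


Encode each number as n ones followed by a terminating 0:
  7 -> 11111110 (8 bits)
  1 -> 10 (2 bits)
  9 -> 1111111110 (10 bits)
Total length = 8 + 2 + 10 = 20 bits.

Unary([7, 1, 9]) = 11111110101111111110 (20 bits)


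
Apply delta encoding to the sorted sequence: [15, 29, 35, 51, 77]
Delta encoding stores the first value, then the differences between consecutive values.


First value: 15
Deltas:
  29 - 15 = 14
  35 - 29 = 6
  51 - 35 = 16
  77 - 51 = 26


Delta encoded: [15, 14, 6, 16, 26]


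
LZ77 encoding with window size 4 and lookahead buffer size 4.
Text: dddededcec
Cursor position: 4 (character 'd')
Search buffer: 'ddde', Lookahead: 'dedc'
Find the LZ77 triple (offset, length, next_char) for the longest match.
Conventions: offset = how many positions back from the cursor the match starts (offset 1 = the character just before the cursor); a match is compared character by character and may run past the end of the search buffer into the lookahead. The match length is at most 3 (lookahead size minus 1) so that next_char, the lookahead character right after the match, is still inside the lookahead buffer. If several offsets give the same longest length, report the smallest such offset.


Try each offset into the search buffer:
  offset=1 (pos 3, char 'e'): match length 0
  offset=2 (pos 2, char 'd'): match length 3
  offset=3 (pos 1, char 'd'): match length 1
  offset=4 (pos 0, char 'd'): match length 1
Longest match has length 3 at offset 2.
next_char = character at position 4 + 3 = 7 -> 'c'

Best match: offset=2, length=3 (matching 'ded' starting at position 2)
LZ77 triple: (2, 3, 'c')


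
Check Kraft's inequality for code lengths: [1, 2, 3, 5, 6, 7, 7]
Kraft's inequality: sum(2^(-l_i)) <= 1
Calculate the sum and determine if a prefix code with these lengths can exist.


Sum = 2^(-1) + 2^(-2) + 2^(-3) + 2^(-5) + 2^(-6) + 2^(-7) + 2^(-7)
    = 0.5 + 0.25 + 0.125 + 0.03125 + 0.015625 + 0.0078125 + 0.0078125
    = 120/128 = 0.9375
Since 0.9375 <= 1, Kraft's inequality IS satisfied.
A prefix code with these lengths CAN exist.

Kraft sum = 0.9375. Satisfied.


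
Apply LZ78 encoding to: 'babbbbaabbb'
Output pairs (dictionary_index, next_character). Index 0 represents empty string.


LZ78 encoding steps:
Dictionary: {0: ''}
Step 1: w='' (idx 0), next='b' -> output (0, 'b'), add 'b' as idx 1
Step 2: w='' (idx 0), next='a' -> output (0, 'a'), add 'a' as idx 2
Step 3: w='b' (idx 1), next='b' -> output (1, 'b'), add 'bb' as idx 3
Step 4: w='bb' (idx 3), next='a' -> output (3, 'a'), add 'bba' as idx 4
Step 5: w='a' (idx 2), next='b' -> output (2, 'b'), add 'ab' as idx 5
Step 6: w='bb' (idx 3), end of input -> output (3, '')


Encoded: [(0, 'b'), (0, 'a'), (1, 'b'), (3, 'a'), (2, 'b'), (3, '')]


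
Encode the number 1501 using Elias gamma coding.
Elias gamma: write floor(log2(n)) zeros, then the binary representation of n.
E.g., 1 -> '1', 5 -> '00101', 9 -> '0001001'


num_bits = floor(log2(1501)) + 1 = 11
leading_zeros = num_bits - 1 = 10
binary(1501) = 10111011101

Elias gamma(1501) = '0000000000' + '10111011101' = 000000000010111011101 (21 bits)


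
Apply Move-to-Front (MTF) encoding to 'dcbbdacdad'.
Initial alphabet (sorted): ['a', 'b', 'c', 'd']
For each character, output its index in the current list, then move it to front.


MTF encoding:
'd': index 3 in ['a', 'b', 'c', 'd'] -> ['d', 'a', 'b', 'c']
'c': index 3 in ['d', 'a', 'b', 'c'] -> ['c', 'd', 'a', 'b']
'b': index 3 in ['c', 'd', 'a', 'b'] -> ['b', 'c', 'd', 'a']
'b': index 0 in ['b', 'c', 'd', 'a'] -> ['b', 'c', 'd', 'a']
'd': index 2 in ['b', 'c', 'd', 'a'] -> ['d', 'b', 'c', 'a']
'a': index 3 in ['d', 'b', 'c', 'a'] -> ['a', 'd', 'b', 'c']
'c': index 3 in ['a', 'd', 'b', 'c'] -> ['c', 'a', 'd', 'b']
'd': index 2 in ['c', 'a', 'd', 'b'] -> ['d', 'c', 'a', 'b']
'a': index 2 in ['d', 'c', 'a', 'b'] -> ['a', 'd', 'c', 'b']
'd': index 1 in ['a', 'd', 'c', 'b'] -> ['d', 'a', 'c', 'b']


Output: [3, 3, 3, 0, 2, 3, 3, 2, 2, 1]


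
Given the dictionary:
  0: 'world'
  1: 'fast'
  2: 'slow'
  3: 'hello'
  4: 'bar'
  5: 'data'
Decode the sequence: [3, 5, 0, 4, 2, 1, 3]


Look up each index in the dictionary:
  3 -> 'hello'
  5 -> 'data'
  0 -> 'world'
  4 -> 'bar'
  2 -> 'slow'
  1 -> 'fast'
  3 -> 'hello'

Decoded: "hello data world bar slow fast hello"


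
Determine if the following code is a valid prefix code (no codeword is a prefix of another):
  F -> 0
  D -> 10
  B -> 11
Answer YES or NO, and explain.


Checking each pair (does one codeword prefix another?):
  F='0' vs D='10': no prefix
  F='0' vs B='11': no prefix
  D='10' vs F='0': no prefix
  D='10' vs B='11': no prefix
  B='11' vs F='0': no prefix
  B='11' vs D='10': no prefix
No violation found over all pairs.

YES -- this is a valid prefix code. No codeword is a prefix of any other codeword.


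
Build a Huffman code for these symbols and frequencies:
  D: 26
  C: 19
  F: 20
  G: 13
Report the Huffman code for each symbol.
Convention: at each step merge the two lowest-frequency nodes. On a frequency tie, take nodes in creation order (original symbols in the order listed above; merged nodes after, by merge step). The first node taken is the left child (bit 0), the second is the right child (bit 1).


Huffman tree construction:
Step 1: Merge G(13) + C(19) = 32
Step 2: Merge F(20) + D(26) = 46
Step 3: Merge (G+C)(32) + (F+D)(46) = 78
Read each symbol's code off the tree from the root (left child = 0, right child = 1).

Codes:
  D: 11 (length 2)
  C: 01 (length 2)
  F: 10 (length 2)
  G: 00 (length 2)
Average code length: 156/78 = 2.0000 bits/symbol


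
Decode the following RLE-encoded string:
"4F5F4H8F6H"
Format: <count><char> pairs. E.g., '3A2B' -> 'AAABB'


Expanding each <count><char> pair:
  4F -> 'FFFF'
  5F -> 'FFFFF'
  4H -> 'HHHH'
  8F -> 'FFFFFFFF'
  6H -> 'HHHHHH'

Decoded = FFFFFFFFFHHHHFFFFFFFFHHHHHH


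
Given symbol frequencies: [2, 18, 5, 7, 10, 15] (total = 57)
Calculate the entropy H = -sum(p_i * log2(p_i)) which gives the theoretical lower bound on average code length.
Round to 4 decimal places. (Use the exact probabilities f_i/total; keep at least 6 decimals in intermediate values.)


Per-symbol terms -p_i * log2(p_i) with p_i = f_i/57:
  p = 2/57 = 0.035088: log2(p) = -4.832890, -p*log2(p) = 0.169575
  p = 18/57 = 0.315789: log2(p) = -1.662965, -p*log2(p) = 0.525147
  p = 5/57 = 0.087719: log2(p) = -3.510962, -p*log2(p) = 0.307979
  p = 7/57 = 0.122807: log2(p) = -3.025535, -p*log2(p) = 0.371557
  p = 10/57 = 0.175439: log2(p) = -2.510962, -p*log2(p) = 0.440520
  p = 15/57 = 0.263158: log2(p) = -1.925999, -p*log2(p) = 0.506842
H = 0.169575 + 0.525147 + 0.307979 + 0.371557 + 0.440520 + 0.506842 = 2.321620

H = 2.3216 bits/symbol


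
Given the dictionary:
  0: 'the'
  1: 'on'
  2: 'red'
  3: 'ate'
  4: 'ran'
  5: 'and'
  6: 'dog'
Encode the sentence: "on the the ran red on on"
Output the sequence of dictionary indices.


Look up each word in the dictionary:
  'on' -> 1
  'the' -> 0
  'the' -> 0
  'ran' -> 4
  'red' -> 2
  'on' -> 1
  'on' -> 1

Encoded: [1, 0, 0, 4, 2, 1, 1]


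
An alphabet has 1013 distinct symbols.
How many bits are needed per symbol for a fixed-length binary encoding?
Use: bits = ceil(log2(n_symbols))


log2(1013) = 9.9844
Bracket: 2^9 = 512 < 1013 <= 2^10 = 1024
So ceil(log2(1013)) = 10

bits = ceil(log2(1013)) = ceil(9.9844) = 10 bits


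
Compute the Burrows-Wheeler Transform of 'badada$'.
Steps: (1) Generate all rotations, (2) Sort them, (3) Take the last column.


Rotations (sorted):
  0: $badada -> last char: a
  1: a$badad -> last char: d
  2: ada$bad -> last char: d
  3: adada$b -> last char: b
  4: badada$ -> last char: $
  5: da$bada -> last char: a
  6: dada$ba -> last char: a


BWT = addb$aa


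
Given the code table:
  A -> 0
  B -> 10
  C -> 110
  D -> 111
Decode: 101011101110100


Decoding:
10 -> B
10 -> B
111 -> D
0 -> A
111 -> D
0 -> A
10 -> B
0 -> A


Result: BBDADABA


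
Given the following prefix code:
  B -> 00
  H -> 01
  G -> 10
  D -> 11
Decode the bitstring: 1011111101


Decoding step by step:
Bits 10 -> G
Bits 11 -> D
Bits 11 -> D
Bits 11 -> D
Bits 01 -> H


Decoded message: GDDDH


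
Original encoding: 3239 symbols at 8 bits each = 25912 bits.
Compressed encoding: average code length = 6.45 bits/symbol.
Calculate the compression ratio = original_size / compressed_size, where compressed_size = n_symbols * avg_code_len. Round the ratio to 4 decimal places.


original_size = n_symbols * orig_bits = 3239 * 8 = 25912 bits
compressed_size = n_symbols * avg_code_len = 3239 * 6.45 = 20891.55 bits
ratio = original_size / compressed_size = 25912 / 20891.55 = 1.2403

Compression ratio = 1.2403


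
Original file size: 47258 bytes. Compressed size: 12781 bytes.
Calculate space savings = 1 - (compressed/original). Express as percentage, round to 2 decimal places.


ratio = compressed/original = 12781/47258 = 0.270452
savings = 1 - ratio = 1 - 0.270452 = 0.729548
as a percentage: 0.729548 * 100 = 72.95%

Space savings = 1 - 12781/47258 = 72.95%


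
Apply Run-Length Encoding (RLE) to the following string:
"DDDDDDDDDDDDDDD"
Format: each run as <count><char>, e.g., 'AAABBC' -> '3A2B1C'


Scanning runs left to right:
  i=0: run of 'D' x 15 -> '15D'

RLE = 15D


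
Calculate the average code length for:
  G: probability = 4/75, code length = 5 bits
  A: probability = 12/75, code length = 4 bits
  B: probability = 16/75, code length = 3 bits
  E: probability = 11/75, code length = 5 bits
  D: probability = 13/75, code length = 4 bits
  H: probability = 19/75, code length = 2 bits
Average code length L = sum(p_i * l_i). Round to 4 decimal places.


Weighted contributions p_i * l_i:
  G: (4/75) * 5 = 20/75
  A: (12/75) * 4 = 48/75
  B: (16/75) * 3 = 48/75
  E: (11/75) * 5 = 55/75
  D: (13/75) * 4 = 52/75
  H: (19/75) * 2 = 38/75
Sum = (20 + 48 + 48 + 55 + 52 + 38)/75 = 261/75

L = 261/75 = 3.4800 bits/symbol


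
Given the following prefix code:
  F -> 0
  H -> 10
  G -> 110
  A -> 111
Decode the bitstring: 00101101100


Decoding step by step:
Bits 0 -> F
Bits 0 -> F
Bits 10 -> H
Bits 110 -> G
Bits 110 -> G
Bits 0 -> F


Decoded message: FFHGGF


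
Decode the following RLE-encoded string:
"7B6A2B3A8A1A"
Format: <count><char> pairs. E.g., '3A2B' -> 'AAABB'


Expanding each <count><char> pair:
  7B -> 'BBBBBBB'
  6A -> 'AAAAAA'
  2B -> 'BB'
  3A -> 'AAA'
  8A -> 'AAAAAAAA'
  1A -> 'A'

Decoded = BBBBBBBAAAAAABBAAAAAAAAAAAA


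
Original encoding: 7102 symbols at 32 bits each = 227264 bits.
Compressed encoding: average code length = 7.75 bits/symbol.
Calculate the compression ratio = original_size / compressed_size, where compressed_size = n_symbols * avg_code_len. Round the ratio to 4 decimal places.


original_size = n_symbols * orig_bits = 7102 * 32 = 227264 bits
compressed_size = n_symbols * avg_code_len = 7102 * 7.75 = 55040.5 bits
ratio = original_size / compressed_size = 227264 / 55040.5 = 4.129

Compression ratio = 4.129


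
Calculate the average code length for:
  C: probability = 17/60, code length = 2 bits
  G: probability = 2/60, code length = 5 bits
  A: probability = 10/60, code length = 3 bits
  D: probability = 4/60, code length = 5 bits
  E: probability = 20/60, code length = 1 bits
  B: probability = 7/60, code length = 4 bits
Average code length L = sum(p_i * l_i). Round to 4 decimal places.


Weighted contributions p_i * l_i:
  C: (17/60) * 2 = 34/60
  G: (2/60) * 5 = 10/60
  A: (10/60) * 3 = 30/60
  D: (4/60) * 5 = 20/60
  E: (20/60) * 1 = 20/60
  B: (7/60) * 4 = 28/60
Sum = (34 + 10 + 30 + 20 + 20 + 28)/60 = 142/60

L = 142/60 = 2.3667 bits/symbol


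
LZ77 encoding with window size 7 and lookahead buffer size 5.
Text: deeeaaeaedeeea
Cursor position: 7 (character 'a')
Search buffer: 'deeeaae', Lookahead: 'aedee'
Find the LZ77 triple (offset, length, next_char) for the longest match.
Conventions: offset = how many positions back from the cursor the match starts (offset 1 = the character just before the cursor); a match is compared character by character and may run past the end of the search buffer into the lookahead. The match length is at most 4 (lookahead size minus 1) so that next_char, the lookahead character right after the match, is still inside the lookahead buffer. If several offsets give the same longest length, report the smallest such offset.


Try each offset into the search buffer:
  offset=1 (pos 6, char 'e'): match length 0
  offset=2 (pos 5, char 'a'): match length 2
  offset=3 (pos 4, char 'a'): match length 1
  offset=4 (pos 3, char 'e'): match length 0
  offset=5 (pos 2, char 'e'): match length 0
  offset=6 (pos 1, char 'e'): match length 0
  offset=7 (pos 0, char 'd'): match length 0
Longest match has length 2 at offset 2.
next_char = character at position 7 + 2 = 9 -> 'd'

Best match: offset=2, length=2 (matching 'ae' starting at position 5)
LZ77 triple: (2, 2, 'd')


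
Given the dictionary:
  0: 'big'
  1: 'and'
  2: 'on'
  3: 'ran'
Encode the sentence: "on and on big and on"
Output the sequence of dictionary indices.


Look up each word in the dictionary:
  'on' -> 2
  'and' -> 1
  'on' -> 2
  'big' -> 0
  'and' -> 1
  'on' -> 2

Encoded: [2, 1, 2, 0, 1, 2]


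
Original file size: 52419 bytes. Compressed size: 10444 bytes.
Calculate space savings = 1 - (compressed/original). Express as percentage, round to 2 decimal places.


ratio = compressed/original = 10444/52419 = 0.199241
savings = 1 - ratio = 1 - 0.199241 = 0.800759
as a percentage: 0.800759 * 100 = 80.08%

Space savings = 1 - 10444/52419 = 80.08%


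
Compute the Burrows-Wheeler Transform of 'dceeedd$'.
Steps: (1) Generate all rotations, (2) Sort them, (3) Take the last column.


Rotations (sorted):
  0: $dceeedd -> last char: d
  1: ceeedd$d -> last char: d
  2: d$dceeed -> last char: d
  3: dceeedd$ -> last char: $
  4: dd$dceee -> last char: e
  5: edd$dcee -> last char: e
  6: eedd$dce -> last char: e
  7: eeedd$dc -> last char: c


BWT = ddd$eeec


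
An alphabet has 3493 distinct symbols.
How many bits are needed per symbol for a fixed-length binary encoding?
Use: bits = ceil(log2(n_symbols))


log2(3493) = 11.7703
Bracket: 2^11 = 2048 < 3493 <= 2^12 = 4096
So ceil(log2(3493)) = 12

bits = ceil(log2(3493)) = ceil(11.7703) = 12 bits


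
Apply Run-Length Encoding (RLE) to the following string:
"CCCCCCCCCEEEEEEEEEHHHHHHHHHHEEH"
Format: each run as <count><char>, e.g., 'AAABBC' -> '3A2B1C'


Scanning runs left to right:
  i=0: run of 'C' x 9 -> '9C'
  i=9: run of 'E' x 9 -> '9E'
  i=18: run of 'H' x 10 -> '10H'
  i=28: run of 'E' x 2 -> '2E'
  i=30: run of 'H' x 1 -> '1H'

RLE = 9C9E10H2E1H


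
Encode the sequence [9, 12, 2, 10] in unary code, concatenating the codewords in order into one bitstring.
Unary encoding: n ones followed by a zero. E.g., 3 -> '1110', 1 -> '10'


Encode each number as n ones followed by a terminating 0:
  9 -> 1111111110 (10 bits)
  12 -> 1111111111110 (13 bits)
  2 -> 110 (3 bits)
  10 -> 11111111110 (11 bits)
Total length = 10 + 13 + 3 + 11 = 37 bits.

Unary([9, 12, 2, 10]) = 1111111110111111111111011011111111110 (37 bits)


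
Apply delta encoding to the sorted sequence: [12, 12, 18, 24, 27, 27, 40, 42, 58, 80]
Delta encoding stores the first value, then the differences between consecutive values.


First value: 12
Deltas:
  12 - 12 = 0
  18 - 12 = 6
  24 - 18 = 6
  27 - 24 = 3
  27 - 27 = 0
  40 - 27 = 13
  42 - 40 = 2
  58 - 42 = 16
  80 - 58 = 22


Delta encoded: [12, 0, 6, 6, 3, 0, 13, 2, 16, 22]


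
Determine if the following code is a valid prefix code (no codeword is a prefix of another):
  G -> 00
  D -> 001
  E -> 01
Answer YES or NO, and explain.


Checking each pair (does one codeword prefix another?):
  G='00' vs D='001': prefix -- VIOLATION

NO -- this is NOT a valid prefix code. G (00) is a prefix of D (001).


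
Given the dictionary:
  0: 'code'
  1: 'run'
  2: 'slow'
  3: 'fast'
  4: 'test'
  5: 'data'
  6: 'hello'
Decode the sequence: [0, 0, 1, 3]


Look up each index in the dictionary:
  0 -> 'code'
  0 -> 'code'
  1 -> 'run'
  3 -> 'fast'

Decoded: "code code run fast"


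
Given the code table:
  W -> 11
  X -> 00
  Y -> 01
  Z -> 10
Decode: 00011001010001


Decoding:
00 -> X
01 -> Y
10 -> Z
01 -> Y
01 -> Y
00 -> X
01 -> Y


Result: XYZYYXY


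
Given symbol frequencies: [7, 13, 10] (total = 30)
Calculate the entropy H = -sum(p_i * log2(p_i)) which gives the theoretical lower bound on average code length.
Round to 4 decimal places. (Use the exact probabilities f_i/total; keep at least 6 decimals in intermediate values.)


Per-symbol terms -p_i * log2(p_i) with p_i = f_i/30:
  p = 7/30 = 0.233333: log2(p) = -2.099536, -p*log2(p) = 0.489892
  p = 13/30 = 0.433333: log2(p) = -1.206451, -p*log2(p) = 0.522795
  p = 10/30 = 0.333333: log2(p) = -1.584963, -p*log2(p) = 0.528321
H = 0.489892 + 0.522795 + 0.528321 = 1.541008

H = 1.541 bits/symbol


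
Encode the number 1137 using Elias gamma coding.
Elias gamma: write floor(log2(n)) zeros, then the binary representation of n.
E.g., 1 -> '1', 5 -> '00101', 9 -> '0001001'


num_bits = floor(log2(1137)) + 1 = 11
leading_zeros = num_bits - 1 = 10
binary(1137) = 10001110001

Elias gamma(1137) = '0000000000' + '10001110001' = 000000000010001110001 (21 bits)


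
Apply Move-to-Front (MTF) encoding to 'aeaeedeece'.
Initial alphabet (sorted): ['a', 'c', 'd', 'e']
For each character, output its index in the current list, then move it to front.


MTF encoding:
'a': index 0 in ['a', 'c', 'd', 'e'] -> ['a', 'c', 'd', 'e']
'e': index 3 in ['a', 'c', 'd', 'e'] -> ['e', 'a', 'c', 'd']
'a': index 1 in ['e', 'a', 'c', 'd'] -> ['a', 'e', 'c', 'd']
'e': index 1 in ['a', 'e', 'c', 'd'] -> ['e', 'a', 'c', 'd']
'e': index 0 in ['e', 'a', 'c', 'd'] -> ['e', 'a', 'c', 'd']
'd': index 3 in ['e', 'a', 'c', 'd'] -> ['d', 'e', 'a', 'c']
'e': index 1 in ['d', 'e', 'a', 'c'] -> ['e', 'd', 'a', 'c']
'e': index 0 in ['e', 'd', 'a', 'c'] -> ['e', 'd', 'a', 'c']
'c': index 3 in ['e', 'd', 'a', 'c'] -> ['c', 'e', 'd', 'a']
'e': index 1 in ['c', 'e', 'd', 'a'] -> ['e', 'c', 'd', 'a']


Output: [0, 3, 1, 1, 0, 3, 1, 0, 3, 1]


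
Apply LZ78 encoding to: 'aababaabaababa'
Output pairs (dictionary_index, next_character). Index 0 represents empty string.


LZ78 encoding steps:
Dictionary: {0: ''}
Step 1: w='' (idx 0), next='a' -> output (0, 'a'), add 'a' as idx 1
Step 2: w='a' (idx 1), next='b' -> output (1, 'b'), add 'ab' as idx 2
Step 3: w='ab' (idx 2), next='a' -> output (2, 'a'), add 'aba' as idx 3
Step 4: w='aba' (idx 3), next='a' -> output (3, 'a'), add 'abaa' as idx 4
Step 5: w='' (idx 0), next='b' -> output (0, 'b'), add 'b' as idx 5
Step 6: w='aba' (idx 3), end of input -> output (3, '')


Encoded: [(0, 'a'), (1, 'b'), (2, 'a'), (3, 'a'), (0, 'b'), (3, '')]


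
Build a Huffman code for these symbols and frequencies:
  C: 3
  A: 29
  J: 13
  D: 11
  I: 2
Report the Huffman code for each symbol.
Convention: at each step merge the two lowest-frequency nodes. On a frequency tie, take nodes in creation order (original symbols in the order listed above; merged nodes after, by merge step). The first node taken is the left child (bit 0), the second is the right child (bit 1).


Huffman tree construction:
Step 1: Merge I(2) + C(3) = 5
Step 2: Merge (I+C)(5) + D(11) = 16
Step 3: Merge J(13) + ((I+C)+D)(16) = 29
Step 4: Merge A(29) + (J+((I+C)+D))(29) = 58
Read each symbol's code off the tree from the root (left child = 0, right child = 1).

Codes:
  C: 1101 (length 4)
  A: 0 (length 1)
  J: 10 (length 2)
  D: 111 (length 3)
  I: 1100 (length 4)
Average code length: 108/58 = 1.8621 bits/symbol


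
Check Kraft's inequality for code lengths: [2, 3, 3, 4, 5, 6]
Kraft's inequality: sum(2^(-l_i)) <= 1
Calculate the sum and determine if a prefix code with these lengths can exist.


Sum = 2^(-2) + 2^(-3) + 2^(-3) + 2^(-4) + 2^(-5) + 2^(-6)
    = 0.25 + 0.125 + 0.125 + 0.0625 + 0.03125 + 0.015625
    = 39/64 = 0.609375
Since 0.609375 <= 1, Kraft's inequality IS satisfied.
A prefix code with these lengths CAN exist.

Kraft sum = 0.609375. Satisfied.


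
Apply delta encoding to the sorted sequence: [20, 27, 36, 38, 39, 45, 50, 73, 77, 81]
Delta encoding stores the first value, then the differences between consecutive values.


First value: 20
Deltas:
  27 - 20 = 7
  36 - 27 = 9
  38 - 36 = 2
  39 - 38 = 1
  45 - 39 = 6
  50 - 45 = 5
  73 - 50 = 23
  77 - 73 = 4
  81 - 77 = 4


Delta encoded: [20, 7, 9, 2, 1, 6, 5, 23, 4, 4]


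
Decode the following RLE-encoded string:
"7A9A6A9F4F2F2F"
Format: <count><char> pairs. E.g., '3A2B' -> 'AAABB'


Expanding each <count><char> pair:
  7A -> 'AAAAAAA'
  9A -> 'AAAAAAAAA'
  6A -> 'AAAAAA'
  9F -> 'FFFFFFFFF'
  4F -> 'FFFF'
  2F -> 'FF'
  2F -> 'FF'

Decoded = AAAAAAAAAAAAAAAAAAAAAAFFFFFFFFFFFFFFFFF


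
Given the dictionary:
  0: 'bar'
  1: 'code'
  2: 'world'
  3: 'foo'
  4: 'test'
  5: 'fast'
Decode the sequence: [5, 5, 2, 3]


Look up each index in the dictionary:
  5 -> 'fast'
  5 -> 'fast'
  2 -> 'world'
  3 -> 'foo'

Decoded: "fast fast world foo"


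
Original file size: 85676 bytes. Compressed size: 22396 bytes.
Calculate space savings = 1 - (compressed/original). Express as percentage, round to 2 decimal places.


ratio = compressed/original = 22396/85676 = 0.261403
savings = 1 - ratio = 1 - 0.261403 = 0.738597
as a percentage: 0.738597 * 100 = 73.86%

Space savings = 1 - 22396/85676 = 73.86%


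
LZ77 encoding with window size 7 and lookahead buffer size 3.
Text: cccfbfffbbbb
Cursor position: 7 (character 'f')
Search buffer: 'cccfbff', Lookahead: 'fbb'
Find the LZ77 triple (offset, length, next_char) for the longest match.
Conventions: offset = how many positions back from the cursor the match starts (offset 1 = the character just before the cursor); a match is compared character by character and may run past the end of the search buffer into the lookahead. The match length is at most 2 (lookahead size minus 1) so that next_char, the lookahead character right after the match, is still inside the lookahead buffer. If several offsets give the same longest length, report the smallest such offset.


Try each offset into the search buffer:
  offset=1 (pos 6, char 'f'): match length 1
  offset=2 (pos 5, char 'f'): match length 1
  offset=3 (pos 4, char 'b'): match length 0
  offset=4 (pos 3, char 'f'): match length 2
  offset=5 (pos 2, char 'c'): match length 0
  offset=6 (pos 1, char 'c'): match length 0
  offset=7 (pos 0, char 'c'): match length 0
Longest match has length 2 at offset 4.
next_char = character at position 7 + 2 = 9 -> 'b'

Best match: offset=4, length=2 (matching 'fb' starting at position 3)
LZ77 triple: (4, 2, 'b')


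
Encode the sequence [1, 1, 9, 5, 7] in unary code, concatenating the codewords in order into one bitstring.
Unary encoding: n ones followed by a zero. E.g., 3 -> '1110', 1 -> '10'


Encode each number as n ones followed by a terminating 0:
  1 -> 10 (2 bits)
  1 -> 10 (2 bits)
  9 -> 1111111110 (10 bits)
  5 -> 111110 (6 bits)
  7 -> 11111110 (8 bits)
Total length = 2 + 2 + 10 + 6 + 8 = 28 bits.

Unary([1, 1, 9, 5, 7]) = 1010111111111011111011111110 (28 bits)


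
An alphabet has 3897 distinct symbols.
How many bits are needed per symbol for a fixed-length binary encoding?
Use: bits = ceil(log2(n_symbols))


log2(3897) = 11.9281
Bracket: 2^11 = 2048 < 3897 <= 2^12 = 4096
So ceil(log2(3897)) = 12

bits = ceil(log2(3897)) = ceil(11.9281) = 12 bits


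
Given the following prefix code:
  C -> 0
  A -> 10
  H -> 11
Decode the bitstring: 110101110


Decoding step by step:
Bits 11 -> H
Bits 0 -> C
Bits 10 -> A
Bits 11 -> H
Bits 10 -> A


Decoded message: HCAHA


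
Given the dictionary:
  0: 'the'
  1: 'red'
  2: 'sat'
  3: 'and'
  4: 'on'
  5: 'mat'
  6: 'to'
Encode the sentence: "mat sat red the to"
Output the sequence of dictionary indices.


Look up each word in the dictionary:
  'mat' -> 5
  'sat' -> 2
  'red' -> 1
  'the' -> 0
  'to' -> 6

Encoded: [5, 2, 1, 0, 6]


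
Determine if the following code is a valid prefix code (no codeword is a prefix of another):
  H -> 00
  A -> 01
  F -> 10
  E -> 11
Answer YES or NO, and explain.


Checking each pair (does one codeword prefix another?):
  H='00' vs A='01': no prefix
  H='00' vs F='10': no prefix
  H='00' vs E='11': no prefix
  A='01' vs H='00': no prefix
  A='01' vs F='10': no prefix
  A='01' vs E='11': no prefix
  F='10' vs H='00': no prefix
  F='10' vs A='01': no prefix
  F='10' vs E='11': no prefix
  E='11' vs H='00': no prefix
  E='11' vs A='01': no prefix
  E='11' vs F='10': no prefix
No violation found over all pairs.

YES -- this is a valid prefix code. No codeword is a prefix of any other codeword.


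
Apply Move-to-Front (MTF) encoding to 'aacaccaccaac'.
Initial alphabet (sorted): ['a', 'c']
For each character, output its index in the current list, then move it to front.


MTF encoding:
'a': index 0 in ['a', 'c'] -> ['a', 'c']
'a': index 0 in ['a', 'c'] -> ['a', 'c']
'c': index 1 in ['a', 'c'] -> ['c', 'a']
'a': index 1 in ['c', 'a'] -> ['a', 'c']
'c': index 1 in ['a', 'c'] -> ['c', 'a']
'c': index 0 in ['c', 'a'] -> ['c', 'a']
'a': index 1 in ['c', 'a'] -> ['a', 'c']
'c': index 1 in ['a', 'c'] -> ['c', 'a']
'c': index 0 in ['c', 'a'] -> ['c', 'a']
'a': index 1 in ['c', 'a'] -> ['a', 'c']
'a': index 0 in ['a', 'c'] -> ['a', 'c']
'c': index 1 in ['a', 'c'] -> ['c', 'a']


Output: [0, 0, 1, 1, 1, 0, 1, 1, 0, 1, 0, 1]


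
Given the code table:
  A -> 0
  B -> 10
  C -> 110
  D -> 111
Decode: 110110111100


Decoding:
110 -> C
110 -> C
111 -> D
10 -> B
0 -> A


Result: CCDBA


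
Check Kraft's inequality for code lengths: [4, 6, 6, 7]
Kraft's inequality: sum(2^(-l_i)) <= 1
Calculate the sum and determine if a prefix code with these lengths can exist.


Sum = 2^(-4) + 2^(-6) + 2^(-6) + 2^(-7)
    = 0.0625 + 0.015625 + 0.015625 + 0.0078125
    = 13/128 = 0.1015625
Since 0.1015625 <= 1, Kraft's inequality IS satisfied.
A prefix code with these lengths CAN exist.

Kraft sum = 0.1015625. Satisfied.


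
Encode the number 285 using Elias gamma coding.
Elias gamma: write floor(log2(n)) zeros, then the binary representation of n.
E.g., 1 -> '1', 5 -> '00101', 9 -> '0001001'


num_bits = floor(log2(285)) + 1 = 9
leading_zeros = num_bits - 1 = 8
binary(285) = 100011101

Elias gamma(285) = '00000000' + '100011101' = 00000000100011101 (17 bits)


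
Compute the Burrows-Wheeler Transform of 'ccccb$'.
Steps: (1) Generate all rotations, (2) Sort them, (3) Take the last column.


Rotations (sorted):
  0: $ccccb -> last char: b
  1: b$cccc -> last char: c
  2: cb$ccc -> last char: c
  3: ccb$cc -> last char: c
  4: cccb$c -> last char: c
  5: ccccb$ -> last char: $


BWT = bcccc$


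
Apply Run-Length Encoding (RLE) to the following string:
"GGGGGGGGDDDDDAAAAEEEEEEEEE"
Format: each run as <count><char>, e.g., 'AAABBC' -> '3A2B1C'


Scanning runs left to right:
  i=0: run of 'G' x 8 -> '8G'
  i=8: run of 'D' x 5 -> '5D'
  i=13: run of 'A' x 4 -> '4A'
  i=17: run of 'E' x 9 -> '9E'

RLE = 8G5D4A9E


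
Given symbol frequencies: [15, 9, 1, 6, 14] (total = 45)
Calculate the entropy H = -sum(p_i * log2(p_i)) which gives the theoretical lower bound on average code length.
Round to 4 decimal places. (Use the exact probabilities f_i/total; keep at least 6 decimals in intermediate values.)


Per-symbol terms -p_i * log2(p_i) with p_i = f_i/45:
  p = 15/45 = 0.333333: log2(p) = -1.584963, -p*log2(p) = 0.528321
  p = 9/45 = 0.200000: log2(p) = -2.321928, -p*log2(p) = 0.464386
  p = 1/45 = 0.022222: log2(p) = -5.491853, -p*log2(p) = 0.122041
  p = 6/45 = 0.133333: log2(p) = -2.906891, -p*log2(p) = 0.387585
  p = 14/45 = 0.311111: log2(p) = -1.684498, -p*log2(p) = 0.524066
H = 0.528321 + 0.464386 + 0.122041 + 0.387585 + 0.524066 = 2.026399

H = 2.0264 bits/symbol


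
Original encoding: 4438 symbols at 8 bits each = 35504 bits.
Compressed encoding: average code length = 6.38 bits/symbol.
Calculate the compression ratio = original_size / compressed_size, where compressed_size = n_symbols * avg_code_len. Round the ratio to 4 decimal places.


original_size = n_symbols * orig_bits = 4438 * 8 = 35504 bits
compressed_size = n_symbols * avg_code_len = 4438 * 6.38 = 28314.44 bits
ratio = original_size / compressed_size = 35504 / 28314.44 = 1.2539

Compression ratio = 1.2539


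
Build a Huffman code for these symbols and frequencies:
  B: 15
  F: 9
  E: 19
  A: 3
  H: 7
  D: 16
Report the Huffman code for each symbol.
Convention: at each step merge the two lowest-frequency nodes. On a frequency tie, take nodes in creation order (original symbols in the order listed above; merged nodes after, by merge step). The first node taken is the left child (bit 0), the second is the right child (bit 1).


Huffman tree construction:
Step 1: Merge A(3) + H(7) = 10
Step 2: Merge F(9) + (A+H)(10) = 19
Step 3: Merge B(15) + D(16) = 31
Step 4: Merge E(19) + (F+(A+H))(19) = 38
Step 5: Merge (B+D)(31) + (E+(F+(A+H)))(38) = 69
Read each symbol's code off the tree from the root (left child = 0, right child = 1).

Codes:
  B: 00 (length 2)
  F: 110 (length 3)
  E: 10 (length 2)
  A: 1110 (length 4)
  H: 1111 (length 4)
  D: 01 (length 2)
Average code length: 167/69 = 2.4203 bits/symbol


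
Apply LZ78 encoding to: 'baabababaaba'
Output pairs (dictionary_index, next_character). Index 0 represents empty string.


LZ78 encoding steps:
Dictionary: {0: ''}
Step 1: w='' (idx 0), next='b' -> output (0, 'b'), add 'b' as idx 1
Step 2: w='' (idx 0), next='a' -> output (0, 'a'), add 'a' as idx 2
Step 3: w='a' (idx 2), next='b' -> output (2, 'b'), add 'ab' as idx 3
Step 4: w='ab' (idx 3), next='a' -> output (3, 'a'), add 'aba' as idx 4
Step 5: w='b' (idx 1), next='a' -> output (1, 'a'), add 'ba' as idx 5
Step 6: w='aba' (idx 4), end of input -> output (4, '')


Encoded: [(0, 'b'), (0, 'a'), (2, 'b'), (3, 'a'), (1, 'a'), (4, '')]


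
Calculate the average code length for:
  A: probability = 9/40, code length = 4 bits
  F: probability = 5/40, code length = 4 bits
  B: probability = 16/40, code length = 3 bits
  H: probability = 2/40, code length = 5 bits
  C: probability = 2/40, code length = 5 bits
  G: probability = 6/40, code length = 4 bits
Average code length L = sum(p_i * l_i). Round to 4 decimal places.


Weighted contributions p_i * l_i:
  A: (9/40) * 4 = 36/40
  F: (5/40) * 4 = 20/40
  B: (16/40) * 3 = 48/40
  H: (2/40) * 5 = 10/40
  C: (2/40) * 5 = 10/40
  G: (6/40) * 4 = 24/40
Sum = (36 + 20 + 48 + 10 + 10 + 24)/40 = 148/40

L = 148/40 = 3.7000 bits/symbol


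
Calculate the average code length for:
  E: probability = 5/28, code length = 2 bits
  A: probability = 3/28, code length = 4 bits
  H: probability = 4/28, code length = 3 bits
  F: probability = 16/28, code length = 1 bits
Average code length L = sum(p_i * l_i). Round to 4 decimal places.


Weighted contributions p_i * l_i:
  E: (5/28) * 2 = 10/28
  A: (3/28) * 4 = 12/28
  H: (4/28) * 3 = 12/28
  F: (16/28) * 1 = 16/28
Sum = (10 + 12 + 12 + 16)/28 = 50/28

L = 50/28 = 1.7857 bits/symbol


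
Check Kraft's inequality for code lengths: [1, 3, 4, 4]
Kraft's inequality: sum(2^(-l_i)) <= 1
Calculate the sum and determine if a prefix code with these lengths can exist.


Sum = 2^(-1) + 2^(-3) + 2^(-4) + 2^(-4)
    = 0.5 + 0.125 + 0.0625 + 0.0625
    = 12/16 = 0.75
Since 0.75 <= 1, Kraft's inequality IS satisfied.
A prefix code with these lengths CAN exist.

Kraft sum = 0.75. Satisfied.


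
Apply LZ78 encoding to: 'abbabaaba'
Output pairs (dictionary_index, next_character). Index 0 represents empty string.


LZ78 encoding steps:
Dictionary: {0: ''}
Step 1: w='' (idx 0), next='a' -> output (0, 'a'), add 'a' as idx 1
Step 2: w='' (idx 0), next='b' -> output (0, 'b'), add 'b' as idx 2
Step 3: w='b' (idx 2), next='a' -> output (2, 'a'), add 'ba' as idx 3
Step 4: w='ba' (idx 3), next='a' -> output (3, 'a'), add 'baa' as idx 4
Step 5: w='ba' (idx 3), end of input -> output (3, '')


Encoded: [(0, 'a'), (0, 'b'), (2, 'a'), (3, 'a'), (3, '')]
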